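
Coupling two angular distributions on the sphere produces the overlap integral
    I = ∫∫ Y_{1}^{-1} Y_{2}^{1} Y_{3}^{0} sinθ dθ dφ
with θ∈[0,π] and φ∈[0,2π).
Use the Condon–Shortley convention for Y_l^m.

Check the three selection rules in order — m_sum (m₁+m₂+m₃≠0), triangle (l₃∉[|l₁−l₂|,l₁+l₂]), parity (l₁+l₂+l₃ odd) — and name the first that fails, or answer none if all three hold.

none

m₁+m₂+m₃ = -1 + 1 + 0 = 0  ✓
triangle: |1−2|=1 ≤ l₃=3 ≤ 1+2=3  ✓
parity: l₁+l₂+l₃ = 6 is even  ✓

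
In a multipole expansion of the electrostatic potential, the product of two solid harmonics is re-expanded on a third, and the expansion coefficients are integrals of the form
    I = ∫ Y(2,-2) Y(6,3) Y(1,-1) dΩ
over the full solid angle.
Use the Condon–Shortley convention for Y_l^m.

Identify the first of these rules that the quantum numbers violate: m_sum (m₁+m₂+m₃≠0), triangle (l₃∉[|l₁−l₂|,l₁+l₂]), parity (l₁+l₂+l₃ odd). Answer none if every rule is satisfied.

triangle

Σmᵢ = 0  ✓
l₃∈[|l₁−l₂|,l₁+l₂]=[4,8], have l₃=1  ✗
Σlᵢ = 9 ⇒ odd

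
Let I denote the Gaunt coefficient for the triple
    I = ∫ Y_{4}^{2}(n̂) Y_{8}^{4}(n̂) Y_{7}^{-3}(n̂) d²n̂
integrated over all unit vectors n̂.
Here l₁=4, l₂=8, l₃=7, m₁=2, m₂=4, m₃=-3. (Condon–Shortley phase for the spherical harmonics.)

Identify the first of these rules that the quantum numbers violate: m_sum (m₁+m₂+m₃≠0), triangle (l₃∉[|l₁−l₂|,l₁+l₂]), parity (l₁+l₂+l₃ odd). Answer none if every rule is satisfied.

azimuthal sum: 2 + 4 − 3 = 3  ✗
4 ≤ 7 ≤ 12 (triangle on l)
L = 4 + 8 + 7 = 19 (odd)

m_sum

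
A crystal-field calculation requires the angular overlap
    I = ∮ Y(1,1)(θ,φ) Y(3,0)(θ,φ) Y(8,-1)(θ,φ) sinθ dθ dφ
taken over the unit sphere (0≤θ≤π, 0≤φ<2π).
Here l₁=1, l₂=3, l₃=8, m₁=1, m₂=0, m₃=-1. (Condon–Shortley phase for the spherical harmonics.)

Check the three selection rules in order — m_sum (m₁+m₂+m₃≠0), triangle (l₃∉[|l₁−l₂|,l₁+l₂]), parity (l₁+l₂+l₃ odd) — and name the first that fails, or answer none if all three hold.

triangle

Σmᵢ = 0  ✓
l₃∈[|l₁−l₂|,l₁+l₂]=[2,4], have l₃=8  ✗
Σlᵢ = 12 ⇒ even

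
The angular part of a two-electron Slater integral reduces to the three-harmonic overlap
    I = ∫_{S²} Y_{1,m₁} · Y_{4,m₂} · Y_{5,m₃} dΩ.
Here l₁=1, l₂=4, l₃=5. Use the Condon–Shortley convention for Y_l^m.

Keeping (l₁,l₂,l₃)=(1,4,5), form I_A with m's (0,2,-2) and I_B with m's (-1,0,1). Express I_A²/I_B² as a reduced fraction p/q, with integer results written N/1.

Same 1,4,5: normalisation and zero-m 3j drop out of the ratio.
A: Δ: 0! 2! 8! / 11! → 1/495; sum: t=0:+1/1440 = 1/1440; 3j²(1 4 5; 0 2 -2) = Δ·Π!·Σ² = 7/165  (sign -1)
B: Δ: 0! 2! 8! / 11! → 1/495; sum: t=0:+1/1152 = 1/1152; 3j²(1 4 5; -1 0 1) = Δ·Π!·Σ² = 1/33  (sign +1)
I_A²/I_B² = (7/165)/(1/33) = 7/5

7/5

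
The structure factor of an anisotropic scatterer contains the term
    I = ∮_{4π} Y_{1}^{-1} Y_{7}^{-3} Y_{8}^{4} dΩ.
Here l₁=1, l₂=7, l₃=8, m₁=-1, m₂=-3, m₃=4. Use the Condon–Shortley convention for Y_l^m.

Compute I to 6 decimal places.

0.248575

m-sum 0 ✓  L=16 even ✓  6≤8≤8 ✓
Π(2lᵢ+1) = 3×15×17 = 765
triangle coeff Δ(1,7,8) = 1/2040
Σ_t [0,0]: t=0:+1/25401600 = 1/25401600
(3j)²=8/255 [(1 7 8; 0 0 0)], sign=+1
Σ_t [0,0]: t=0:+1/174182400 = 1/174182400
(3j)²=11/340 [(1 7 8; -1 -3 4)], sign=+1
⇒ 4πI² = 66/85
I = (+1)√(66/85/(4π)) = 0.24857507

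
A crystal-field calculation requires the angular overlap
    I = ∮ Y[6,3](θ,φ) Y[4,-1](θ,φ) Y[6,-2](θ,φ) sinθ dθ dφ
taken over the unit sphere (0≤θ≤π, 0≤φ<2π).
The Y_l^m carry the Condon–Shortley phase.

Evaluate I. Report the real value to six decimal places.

Rules hold: Σm=0, L=16 even, 2≤6≤10.
N = 13·9·13 = 1521
Δ = 4!·8!·4!/17! = 1/15315300
Racah Σ t=0..4: t=0:+1/829440 t=1:−1/25920 t=2:+1/9216 t=3:−1/25920 t=4:+1/829440 = 7/207360
⇒ 3j(6 4 6; 0 0 0)² = 28/2431, sgn +1
Racah Σ t=0..3: t=0:+1/103680 t=1:−1/34560 t=2:+1/120960 t=3:−1/5806080 = -13/1161216
⇒ 3j(6 4 6; 3 -1 -2)² = 65/5236, sgn -1
4πI² = N·(3j₀)²·(3jₘ)² = 7605/34969
I = -1·√(0.217478/4π) = -0.13155370

-0.131554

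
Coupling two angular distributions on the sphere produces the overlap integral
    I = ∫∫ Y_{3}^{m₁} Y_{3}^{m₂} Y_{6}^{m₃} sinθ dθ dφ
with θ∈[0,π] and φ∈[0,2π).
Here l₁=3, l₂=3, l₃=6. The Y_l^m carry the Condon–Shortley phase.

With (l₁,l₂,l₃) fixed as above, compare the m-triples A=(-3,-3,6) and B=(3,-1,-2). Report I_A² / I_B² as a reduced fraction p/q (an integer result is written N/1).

33/1

Same 3,3,6: normalisation and zero-m 3j drop out of the ratio.
A: Δ: 0! 6! 6! / 13! → 1/12012; sum: t=0:+1/518400 = 1/518400; 3j²(3 3 6; -3 -3 6) = Δ·Π!·Σ² = 1/13  (sign +1)
B: Δ: 0! 6! 6! / 13! → 1/12012; sum: t=0:+1/34560 = 1/34560; 3j²(3 3 6; 3 -1 -2) = Δ·Π!·Σ² = 1/429  (sign +1)
I_A²/I_B² = (1/13)/(1/429) = 33/1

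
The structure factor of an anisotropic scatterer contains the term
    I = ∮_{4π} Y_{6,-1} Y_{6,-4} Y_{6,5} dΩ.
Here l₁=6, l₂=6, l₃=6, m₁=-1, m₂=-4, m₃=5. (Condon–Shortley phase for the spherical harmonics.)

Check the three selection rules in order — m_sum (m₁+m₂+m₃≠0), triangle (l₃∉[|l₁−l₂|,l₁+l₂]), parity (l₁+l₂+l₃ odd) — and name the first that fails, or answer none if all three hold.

none

m₁+m₂+m₃ = -1 − 4 + 5 = 0  ✓
triangle: |6−6|=0 ≤ l₃=6 ≤ 6+6=12  ✓
parity: l₁+l₂+l₃ = 18 is even  ✓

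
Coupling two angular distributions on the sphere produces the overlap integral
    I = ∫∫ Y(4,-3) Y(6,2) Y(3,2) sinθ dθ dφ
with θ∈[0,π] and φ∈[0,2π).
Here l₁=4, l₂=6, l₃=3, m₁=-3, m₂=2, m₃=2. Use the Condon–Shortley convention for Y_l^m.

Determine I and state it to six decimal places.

m-sum = -3 + 2 + 2 = 1 ≠ 0 ⇒ I = 0

0.000000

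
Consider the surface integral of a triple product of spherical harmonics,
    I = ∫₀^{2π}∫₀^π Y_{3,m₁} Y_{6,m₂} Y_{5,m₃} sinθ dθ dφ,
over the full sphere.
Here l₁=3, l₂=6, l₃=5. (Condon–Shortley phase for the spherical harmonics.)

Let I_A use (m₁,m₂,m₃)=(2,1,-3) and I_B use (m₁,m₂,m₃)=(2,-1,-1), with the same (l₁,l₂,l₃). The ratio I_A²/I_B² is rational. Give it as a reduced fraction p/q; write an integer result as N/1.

32/21

Shared (l₁,l₂,l₃)=(3,6,5): N and (l;000)² cancel in I_A²/I_B².
A: Δ = 4!·2!·8!/15! = 1/675675; Racah Σ t=0..1: t=0:+1/120960 t=1:−1/17280 = -1/20160; ⇒ 3j(3 6 5; 2 1 -3)² = 64/3003, sgn -1
B: Δ = 4!·2!·8!/15! = 1/675675; Racah Σ t=0..1: t=0:+1/17280 t=1:−1/6912 = -1/11520; ⇒ 3j(3 6 5; 2 -1 -1)² = 2/143, sgn -1
I_A²/I_B² = (64/3003)/(2/143) = 32/21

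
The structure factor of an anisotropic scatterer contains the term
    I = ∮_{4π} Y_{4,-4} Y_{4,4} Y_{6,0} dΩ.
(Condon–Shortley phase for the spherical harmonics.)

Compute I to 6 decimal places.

-0.028451

Checks pass: Σm=0; 14 even; l₃=6∈[0,8].
(2·4+1)(2·4+1)(2·6+1) = 1053
Δ: 2! 6! 6! / 15! → 1/1261260
sum: t=0:+1/4608 t=1:−1/1296 t=2:+1/4608 = -7/20736
3j²(4 4 6; 0 0 0) = Δ·Π!·Σ² = 20/1287  (sign -1)
sum: t=2:+1/1036800 = 1/1036800
3j²(4 4 6; -4 4 0) = Δ·Π!·Σ² = 4/6435  (sign +1)
combine: 4πI² = 1053·20/1287·4/6435 = 16/1573
take √, sign -1: I = -0.02845055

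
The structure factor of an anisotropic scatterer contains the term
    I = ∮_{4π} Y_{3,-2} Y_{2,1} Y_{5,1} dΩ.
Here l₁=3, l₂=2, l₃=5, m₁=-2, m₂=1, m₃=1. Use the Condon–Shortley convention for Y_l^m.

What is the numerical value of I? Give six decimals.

-0.117387

Checks pass: Σm=0; 10 even; l₃=5∈[1,5].
(2·3+1)(2·2+1)(2·5+1) = 385
Δ: 0! 6! 4! / 11! → 1/2310
sum: t=0:+1/144 = 1/144
3j²(3 2 5; 0 0 0) = Δ·Π!·Σ² = 10/231  (sign -1)
sum: t=0:+1/720 = 1/720
3j²(3 2 5; -2 1 1) = Δ·Π!·Σ² = 4/385  (sign +1)
combine: 4πI² = 385·10/231·4/385 = 40/231
take √, sign -1: I = -0.11738675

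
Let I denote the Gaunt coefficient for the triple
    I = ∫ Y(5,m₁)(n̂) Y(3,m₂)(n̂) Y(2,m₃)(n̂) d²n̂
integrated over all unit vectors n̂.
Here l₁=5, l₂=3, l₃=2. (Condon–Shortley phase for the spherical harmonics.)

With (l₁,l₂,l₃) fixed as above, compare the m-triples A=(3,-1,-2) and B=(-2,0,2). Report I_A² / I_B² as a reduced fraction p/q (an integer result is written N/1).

Same 5,3,2: normalisation and zero-m 3j drop out of the ratio.
A: Δ: 6! 4! 0! / 11! → 1/2310; sum: t=2:+1/1152 = 1/1152; 3j²(5 3 2; 3 -1 -2) = Δ·Π!·Σ² = 1/33  (sign +1)
B: Δ: 6! 4! 0! / 11! → 1/2310; sum: t=3:−1/864 = -1/864; 3j²(5 3 2; -2 0 2) = Δ·Π!·Σ² = 1/66  (sign -1)
I_A²/I_B² = (1/33)/(1/66) = 2/1

2/1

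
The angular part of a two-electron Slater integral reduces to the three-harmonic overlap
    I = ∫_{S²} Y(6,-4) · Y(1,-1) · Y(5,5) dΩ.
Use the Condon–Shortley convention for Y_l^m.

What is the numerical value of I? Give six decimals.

m-sum 0 ✓  L=12 even ✓  5≤5≤7 ✓
Π(2lᵢ+1) = 13×3×11 = 429
triangle coeff Δ(6,1,5) = 1/858
Σ_t [1,1]: t=1:−1/14400 = -1/14400
(3j)²=6/143 [(6 1 5; 0 0 0)], sign=+1
Σ_t [0,0]: t=0:+1/7257600 = 1/7257600
(3j)²=1/858 [(6 1 5; -4 -1 5)], sign=+1
⇒ 4πI² = 3/143
I = (+1)√(3/143/(4π)) = 0.04085899

0.040859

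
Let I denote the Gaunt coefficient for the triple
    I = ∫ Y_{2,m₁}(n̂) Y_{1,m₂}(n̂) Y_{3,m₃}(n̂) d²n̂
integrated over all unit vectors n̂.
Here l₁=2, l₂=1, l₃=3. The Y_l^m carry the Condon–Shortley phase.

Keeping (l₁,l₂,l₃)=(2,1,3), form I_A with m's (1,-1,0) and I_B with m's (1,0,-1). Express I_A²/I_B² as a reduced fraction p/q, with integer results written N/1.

3/8

Shared (l₁,l₂,l₃)=(2,1,3): N and (l;000)² cancel in I_A²/I_B².
A: Δ = 0!·4!·2!/7! = 1/105; Racah Σ t=0..0: t=0:+1/12 = 1/12; ⇒ 3j(2 1 3; 1 -1 0)² = 1/35, sgn -1
B: Δ = 0!·4!·2!/7! = 1/105; Racah Σ t=0..0: t=0:+1/6 = 1/6; ⇒ 3j(2 1 3; 1 0 -1)² = 8/105, sgn +1
I_A²/I_B² = (1/35)/(8/105) = 3/8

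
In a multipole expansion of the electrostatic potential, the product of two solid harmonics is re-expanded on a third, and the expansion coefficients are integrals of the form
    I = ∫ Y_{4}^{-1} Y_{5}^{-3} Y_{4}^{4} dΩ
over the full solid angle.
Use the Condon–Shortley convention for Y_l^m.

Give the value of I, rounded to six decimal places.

l₁+l₂+l₃=13 is odd: 3j(l;000)=0 ⇒ I=0

0.000000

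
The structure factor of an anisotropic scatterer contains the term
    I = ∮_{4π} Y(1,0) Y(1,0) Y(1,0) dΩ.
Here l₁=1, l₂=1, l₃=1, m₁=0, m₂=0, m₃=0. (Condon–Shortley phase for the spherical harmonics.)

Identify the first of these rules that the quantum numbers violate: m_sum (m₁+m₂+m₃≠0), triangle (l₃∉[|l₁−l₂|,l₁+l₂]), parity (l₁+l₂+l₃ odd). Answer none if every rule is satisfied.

parity

m₁+m₂+m₃ = 0 + 0 + 0 = 0  ✓
triangle: |1−1|=0 ≤ l₃=1 ≤ 1+1=2  ✓
parity: l₁+l₂+l₃ = 3 is odd  ✗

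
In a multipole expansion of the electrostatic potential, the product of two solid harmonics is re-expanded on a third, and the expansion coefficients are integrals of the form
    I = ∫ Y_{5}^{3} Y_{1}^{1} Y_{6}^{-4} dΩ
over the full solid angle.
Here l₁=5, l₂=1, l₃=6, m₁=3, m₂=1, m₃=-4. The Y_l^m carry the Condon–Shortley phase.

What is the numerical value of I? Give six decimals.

Checks pass: Σm=0; 12 even; l₃=6∈[4,6].
(2·5+1)(2·1+1)(2·6+1) = 429
Δ: 0! 10! 2! / 13! → 1/858
sum: t=0:+1/14400 = 1/14400
3j²(5 1 6; 0 0 0) = Δ·Π!·Σ² = 6/143  (sign +1)
sum: t=0:+1/161280 = 1/161280
3j²(5 1 6; 3 1 -4) = Δ·Π!·Σ² = 15/286  (sign +1)
combine: 4πI² = 429·6/143·15/286 = 135/143
take √, sign +1: I = 0.27409047

0.274090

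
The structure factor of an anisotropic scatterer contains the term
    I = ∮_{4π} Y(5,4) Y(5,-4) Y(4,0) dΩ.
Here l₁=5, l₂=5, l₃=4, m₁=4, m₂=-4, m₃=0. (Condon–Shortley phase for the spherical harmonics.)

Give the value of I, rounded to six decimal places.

m-sum 0 ✓  L=14 even ✓  0≤4≤10 ✓
Π(2lᵢ+1) = 11×11×9 = 1089
triangle coeff Δ(5,5,4) = 1/3153150
Σ_t [1,5]: t=1:−1/69120 t=2:+1/1728 t=3:−1/576 t=4:+1/1728 t=5:−1/69120 = -7/11520
(3j)²=2/143 [(5 5 4; 0 0 0)], sign=-1
Σ_t [0,1]: t=0:+1/25920 t=1:−1/69120 = 1/41472
(3j)²=2/143 [(5 5 4; 4 -4 0)], sign=+1
⇒ 4πI² = 36/169
I = (-1)√(36/169/(4π)) = -0.13019760

-0.130198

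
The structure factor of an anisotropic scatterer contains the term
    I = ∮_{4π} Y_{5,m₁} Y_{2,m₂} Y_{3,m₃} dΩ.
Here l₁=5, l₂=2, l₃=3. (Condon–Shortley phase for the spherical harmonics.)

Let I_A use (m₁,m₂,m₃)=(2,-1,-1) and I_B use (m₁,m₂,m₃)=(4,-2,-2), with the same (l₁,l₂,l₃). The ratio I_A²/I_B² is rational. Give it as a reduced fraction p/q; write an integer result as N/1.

Shared (l₁,l₂,l₃)=(5,2,3): N and (l;000)² cancel in I_A²/I_B².
A: Δ = 4!·6!·0!/11! = 1/2310; Racah Σ t=1..1: t=1:−1/288 = -1/288; ⇒ 3j(5 2 3; 2 -1 -1)² = 1/22, sgn -1
B: Δ = 4!·6!·0!/11! = 1/2310; Racah Σ t=0..0: t=0:+1/2880 = 1/2880; ⇒ 3j(5 2 3; 4 -2 -2)² = 3/55, sgn -1
I_A²/I_B² = (1/22)/(3/55) = 5/6

5/6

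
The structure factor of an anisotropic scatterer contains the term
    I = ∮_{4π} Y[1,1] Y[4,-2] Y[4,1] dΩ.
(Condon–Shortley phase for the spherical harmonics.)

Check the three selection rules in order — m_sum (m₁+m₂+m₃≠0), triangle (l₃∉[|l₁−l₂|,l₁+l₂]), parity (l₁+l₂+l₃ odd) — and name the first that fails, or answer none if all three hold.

Σmᵢ = 0  ✓
l₃∈[|l₁−l₂|,l₁+l₂]=[3,5], have l₃=4  ✓
Σlᵢ = 9 ⇒ odd  ✗

parity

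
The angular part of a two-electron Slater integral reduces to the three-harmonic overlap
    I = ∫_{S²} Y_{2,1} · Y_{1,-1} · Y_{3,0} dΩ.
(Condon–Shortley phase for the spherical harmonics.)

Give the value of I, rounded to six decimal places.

Rules hold: Σm=0, L=6 even, 1≤3≤3.
N = 5·3·7 = 105
Δ = 0!·4!·2!/7! = 1/105
Racah Σ t=0..0: t=0:+1/4 = 1/4
⇒ 3j(2 1 3; 0 0 0)² = 3/35, sgn -1
Racah Σ t=0..0: t=0:+1/12 = 1/12
⇒ 3j(2 1 3; 1 -1 0)² = 1/35, sgn -1
4πI² = N·(3j₀)²·(3jₘ)² = 9/35
I = +1·√(0.257143/4π) = 0.14304817

0.143048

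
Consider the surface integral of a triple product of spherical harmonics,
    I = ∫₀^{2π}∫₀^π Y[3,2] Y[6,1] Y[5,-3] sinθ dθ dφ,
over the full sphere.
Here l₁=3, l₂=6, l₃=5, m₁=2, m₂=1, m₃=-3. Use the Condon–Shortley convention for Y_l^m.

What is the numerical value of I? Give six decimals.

Rules hold: Σm=0, L=14 even, 3≤5≤9.
N = 7·13·11 = 1001
Δ = 4!·2!·8!/15! = 1/675675
Racah Σ t=1..3: t=1:−1/8640 t=2:+1/2304 t=3:−1/8640 = 7/34560
⇒ 3j(3 6 5; 0 0 0)² = 7/429, sgn -1
Racah Σ t=0..1: t=0:+1/120960 t=1:−1/17280 = -1/20160
⇒ 3j(3 6 5; 2 1 -3)² = 64/3003, sgn -1
4πI² = N·(3j₀)²·(3jₘ)² = 448/1287
I = +1·√(0.348096/4π) = 0.16643505

0.166435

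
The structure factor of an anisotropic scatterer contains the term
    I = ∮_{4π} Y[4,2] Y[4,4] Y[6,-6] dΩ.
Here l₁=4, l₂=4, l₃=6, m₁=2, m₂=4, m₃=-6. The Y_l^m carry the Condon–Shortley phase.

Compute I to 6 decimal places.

-0.163436

Checks pass: Σm=0; 14 even; l₃=6∈[0,8].
(2·4+1)(2·4+1)(2·6+1) = 1053
Δ: 2! 6! 6! / 15! → 1/1261260
sum: t=0:+1/4608 t=1:−1/1296 t=2:+1/4608 = -7/20736
3j²(4 4 6; 0 0 0) = Δ·Π!·Σ² = 20/1287  (sign -1)
sum: t=2:+1/1036800 = 1/1036800
3j²(4 4 6; 2 4 -6) = Δ·Π!·Σ² = 4/195  (sign +1)
combine: 4πI² = 1053·20/1287·4/195 = 48/143
take √, sign -1: I = -0.16343598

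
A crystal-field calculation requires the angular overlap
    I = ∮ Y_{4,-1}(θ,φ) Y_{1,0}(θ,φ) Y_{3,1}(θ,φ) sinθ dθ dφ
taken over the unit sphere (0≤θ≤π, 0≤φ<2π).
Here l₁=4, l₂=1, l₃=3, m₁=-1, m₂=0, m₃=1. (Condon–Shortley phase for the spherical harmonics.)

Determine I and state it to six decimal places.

Checks pass: Σm=0; 8 even; l₃=3∈[3,5].
(2·4+1)(2·1+1)(2·3+1) = 189
Δ: 2! 6! 0! / 9! → 1/252
sum: t=1:−1/36 = -1/36
3j²(4 1 3; 0 0 0) = Δ·Π!·Σ² = 4/63  (sign +1)
sum: t=1:−1/48 = -1/48
3j²(4 1 3; -1 0 1) = Δ·Π!·Σ² = 5/84  (sign -1)
combine: 4πI² = 189·4/63·5/84 = 5/7
take √, sign -1: I = -0.23841361

-0.238414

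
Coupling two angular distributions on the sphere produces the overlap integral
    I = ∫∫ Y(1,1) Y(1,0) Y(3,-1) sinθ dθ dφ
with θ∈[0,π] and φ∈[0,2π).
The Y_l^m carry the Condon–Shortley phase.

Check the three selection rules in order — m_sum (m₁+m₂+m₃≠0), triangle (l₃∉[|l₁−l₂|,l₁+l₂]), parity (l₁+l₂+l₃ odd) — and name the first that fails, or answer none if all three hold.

triangle

azimuthal sum: 1 + 0 − 1 = 0  ✓
0 ≤ 3 ≤ 2 (triangle on l)  ✗
L = 1 + 1 + 3 = 5 (odd)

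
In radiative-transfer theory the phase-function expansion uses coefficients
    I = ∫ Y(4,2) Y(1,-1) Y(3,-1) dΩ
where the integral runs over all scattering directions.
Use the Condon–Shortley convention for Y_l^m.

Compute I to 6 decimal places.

0.238414

Rules hold: Σm=0, L=8 even, 3≤3≤5.
N = 9·3·7 = 189
Δ = 2!·6!·0!/9! = 1/252
Racah Σ t=1..1: t=1:−1/36 = -1/36
⇒ 3j(4 1 3; 0 0 0)² = 4/63, sgn +1
Racah Σ t=0..0: t=0:+1/96 = 1/96
⇒ 3j(4 1 3; 2 -1 -1)² = 5/84, sgn +1
4πI² = N·(3j₀)²·(3jₘ)² = 5/7
I = +1·√(0.714286/4π) = 0.23841361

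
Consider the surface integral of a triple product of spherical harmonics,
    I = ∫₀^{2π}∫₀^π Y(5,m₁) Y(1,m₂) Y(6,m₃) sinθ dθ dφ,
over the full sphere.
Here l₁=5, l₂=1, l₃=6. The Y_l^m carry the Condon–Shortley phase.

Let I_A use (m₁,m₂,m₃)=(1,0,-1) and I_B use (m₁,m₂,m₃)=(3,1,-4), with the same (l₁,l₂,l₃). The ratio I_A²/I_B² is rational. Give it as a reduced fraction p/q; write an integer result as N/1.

7/9

Same 5,1,6: normalisation and zero-m 3j drop out of the ratio.
A: Δ: 0! 10! 2! / 13! → 1/858; sum: t=0:+1/17280 = 1/17280; 3j²(5 1 6; 1 0 -1) = Δ·Π!·Σ² = 35/858  (sign -1)
B: Δ: 0! 10! 2! / 13! → 1/858; sum: t=0:+1/161280 = 1/161280; 3j²(5 1 6; 3 1 -4) = Δ·Π!·Σ² = 15/286  (sign +1)
I_A²/I_B² = (35/858)/(15/286) = 7/9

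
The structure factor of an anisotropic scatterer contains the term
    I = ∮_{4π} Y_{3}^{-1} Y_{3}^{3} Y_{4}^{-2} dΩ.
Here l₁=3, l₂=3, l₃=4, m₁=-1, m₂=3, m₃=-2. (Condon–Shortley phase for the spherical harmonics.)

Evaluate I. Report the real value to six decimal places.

m-sum 0 ✓  L=10 even ✓  0≤4≤6 ✓
Π(2lᵢ+1) = 7×7×9 = 441
triangle coeff Δ(3,3,4) = 1/34650
Σ_t [0,2]: t=0:+1/72 t=1:−1/16 t=2:+1/72 = -5/144
(3j)²=2/77 [(3 3 4; 0 0 0)], sign=-1
Σ_t [2,2]: t=2:+1/192 = 1/192
(3j)²=3/77 [(3 3 4; -1 3 -2)], sign=+1
⇒ 4πI² = 54/121
I = (-1)√(54/121/(4π)) = -0.18845135

-0.188451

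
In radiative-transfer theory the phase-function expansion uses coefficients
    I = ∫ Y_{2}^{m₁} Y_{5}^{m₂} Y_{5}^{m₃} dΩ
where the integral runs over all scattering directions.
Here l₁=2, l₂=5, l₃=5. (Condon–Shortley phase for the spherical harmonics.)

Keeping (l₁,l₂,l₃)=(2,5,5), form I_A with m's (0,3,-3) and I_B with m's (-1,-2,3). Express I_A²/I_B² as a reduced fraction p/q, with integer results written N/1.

1/100

Same 2,5,5: normalisation and zero-m 3j drop out of the ratio.
A: Δ: 2! 2! 8! / 13! → 1/38610; sum: t=0:+1/161280 t=1:−1/5040 t=2:+1/5760 = -1/53760; 3j²(2 5 5; 0 3 -3) = Δ·Π!·Σ² = 1/4290  (sign -1)
B: Δ: 2! 2! 8! / 13! → 1/38610; sum: t=1:−1/2880 t=2:+1/10080 = -1/4032; 3j²(2 5 5; -1 -2 3) = Δ·Π!·Σ² = 10/429  (sign -1)
I_A²/I_B² = (1/4290)/(10/429) = 1/100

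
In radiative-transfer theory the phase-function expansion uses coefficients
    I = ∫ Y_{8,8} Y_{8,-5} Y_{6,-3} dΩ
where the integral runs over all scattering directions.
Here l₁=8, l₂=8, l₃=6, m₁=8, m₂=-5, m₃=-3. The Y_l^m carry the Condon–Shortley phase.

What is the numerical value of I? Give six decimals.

0.161252

m-sum 0 ✓  L=22 even ✓  0≤6≤16 ✓
Π(2lᵢ+1) = 17×17×13 = 3757
triangle coeff Δ(8,8,6) = 1/13742520792
Σ_t [2,8]: t=2:+1/41803776000 t=3:−1/435456000 t=4:+1/39813120 t=5:−1/18662400 t=6:+1/39813120 t=7:−1/435456000 t=8:+1/41803776000 = -11/1393459200
(3j)²=600/96577 [(8 8 6; 0 0 0)], sign=-1
Σ_t [0,0]: t=0:+1/94058496000 = 1/94058496000
(3j)²=104/7429 [(8 8 6; 8 -5 -3)], sign=-1
⇒ 4πI² = 62400/190969
I = (+1)√(62400/190969/(4π)) = 0.16125230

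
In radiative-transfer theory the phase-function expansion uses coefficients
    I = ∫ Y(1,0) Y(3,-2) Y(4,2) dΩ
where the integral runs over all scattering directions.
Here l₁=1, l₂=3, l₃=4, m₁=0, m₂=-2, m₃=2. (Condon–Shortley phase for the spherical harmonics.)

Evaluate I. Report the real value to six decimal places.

Checks pass: Σm=0; 8 even; l₃=4∈[2,4].
(2·1+1)(2·3+1)(2·4+1) = 189
Δ: 0! 2! 6! / 9! → 1/252
sum: t=0:+1/36 = 1/36
3j²(1 3 4; 0 0 0) = Δ·Π!·Σ² = 4/63  (sign +1)
sum: t=0:+1/120 = 1/120
3j²(1 3 4; 0 -2 2) = Δ·Π!·Σ² = 1/21  (sign +1)
combine: 4πI² = 189·4/63·1/21 = 4/7
take √, sign +1: I = 0.21324362

0.213244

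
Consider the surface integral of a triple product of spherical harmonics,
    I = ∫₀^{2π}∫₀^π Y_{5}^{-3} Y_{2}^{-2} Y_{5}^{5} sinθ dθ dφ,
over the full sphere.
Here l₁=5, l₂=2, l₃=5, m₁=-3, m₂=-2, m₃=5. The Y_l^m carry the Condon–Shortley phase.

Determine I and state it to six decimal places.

0.088588

Rules hold: Σm=0, L=12 even, 3≤5≤7.
N = 11·5·11 = 605
Δ = 2!·8!·2!/13! = 1/38610
Racah Σ t=0..2: t=0:+1/2880 t=1:−1/576 t=2:+1/2880 = -1/960
⇒ 3j(5 2 5; 0 0 0)² = 10/429, sgn +1
Racah Σ t=0..0: t=0:+1/161280 = 1/161280
⇒ 3j(5 2 5; -3 -2 5)² = 1/143, sgn +1
4πI² = N·(3j₀)²·(3jₘ)² = 50/507
I = +1·√(0.0986193/4π) = 0.08858824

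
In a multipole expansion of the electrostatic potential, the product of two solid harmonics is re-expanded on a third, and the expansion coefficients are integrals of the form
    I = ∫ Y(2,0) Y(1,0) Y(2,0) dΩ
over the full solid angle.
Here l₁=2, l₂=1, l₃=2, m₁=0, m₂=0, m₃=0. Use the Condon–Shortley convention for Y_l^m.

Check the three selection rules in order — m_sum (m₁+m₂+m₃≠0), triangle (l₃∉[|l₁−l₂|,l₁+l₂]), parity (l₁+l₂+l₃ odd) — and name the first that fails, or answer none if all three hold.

parity

m₁+m₂+m₃ = 0 + 0 + 0 = 0  ✓
triangle: |2−1|=1 ≤ l₃=2 ≤ 2+1=3  ✓
parity: l₁+l₂+l₃ = 5 is odd  ✗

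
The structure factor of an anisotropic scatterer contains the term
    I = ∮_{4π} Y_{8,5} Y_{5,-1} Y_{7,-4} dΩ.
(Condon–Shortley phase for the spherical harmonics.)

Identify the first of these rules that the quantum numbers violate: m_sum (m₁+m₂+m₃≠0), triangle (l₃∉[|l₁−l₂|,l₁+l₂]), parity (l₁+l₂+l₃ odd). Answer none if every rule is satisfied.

m₁+m₂+m₃ = 5 − 1 − 4 = 0  ✓
triangle: |8−5|=3 ≤ l₃=7 ≤ 8+5=13  ✓
parity: l₁+l₂+l₃ = 20 is even  ✓

none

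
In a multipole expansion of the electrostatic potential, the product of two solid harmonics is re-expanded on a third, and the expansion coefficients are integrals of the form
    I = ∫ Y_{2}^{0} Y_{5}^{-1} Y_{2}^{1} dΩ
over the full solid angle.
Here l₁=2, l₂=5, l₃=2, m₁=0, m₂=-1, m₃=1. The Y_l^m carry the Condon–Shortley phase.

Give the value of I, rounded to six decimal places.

0.000000

triangle: need 3≤l₃≤7, have 2; I=0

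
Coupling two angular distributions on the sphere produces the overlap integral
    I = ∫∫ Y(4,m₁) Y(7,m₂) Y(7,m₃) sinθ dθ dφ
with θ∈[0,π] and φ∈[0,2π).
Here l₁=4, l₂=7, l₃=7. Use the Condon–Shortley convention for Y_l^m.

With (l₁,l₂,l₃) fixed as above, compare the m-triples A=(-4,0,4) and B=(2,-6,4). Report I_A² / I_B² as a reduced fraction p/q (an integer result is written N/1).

14700/17303

Same 4,7,7: normalisation and zero-m 3j drop out of the ratio.
A: Δ: 4! 4! 10! / 19! → 1/58198140; sum: t=4:+1/17418240 = 1/17418240; 3j²(4 7 7; -4 0 4) = Δ·Π!·Σ² = 175/12597  (sign -1)
B: Δ: 4! 4! 10! / 19! → 1/58198140; sum: t=0:+1/34836480 t=1:−1/130636800 = 11/522547200; 3j²(4 7 7; 2 -6 4) = Δ·Π!·Σ² = 1331/81396  (sign -1)
I_A²/I_B² = (175/12597)/(1331/81396) = 14700/17303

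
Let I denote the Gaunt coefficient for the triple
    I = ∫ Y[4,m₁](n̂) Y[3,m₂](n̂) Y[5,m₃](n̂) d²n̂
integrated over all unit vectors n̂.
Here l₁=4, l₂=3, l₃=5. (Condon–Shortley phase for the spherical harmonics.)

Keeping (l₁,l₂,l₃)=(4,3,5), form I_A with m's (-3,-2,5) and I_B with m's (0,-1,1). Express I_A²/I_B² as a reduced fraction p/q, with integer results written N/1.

735/121

l's match ⇒ only the (l;m) 3-j factors differ between A and B.
A: triangle coeff Δ(4,3,5) = 1/180180; Σ_t [1,1]: t=1:−1/17280 = -1/17280; (3j)²=35/858 [(4 3 5; -3 -2 5)], sign=-1
B: triangle coeff Δ(4,3,5) = 1/180180; Σ_t [0,2]: t=0:+1/384 t=1:−1/216 t=2:+1/2304 = -11/6912; (3j)²=11/1638 [(4 3 5; 0 -1 1)], sign=-1
I_A²/I_B² = (35/858)/(11/1638) = 735/121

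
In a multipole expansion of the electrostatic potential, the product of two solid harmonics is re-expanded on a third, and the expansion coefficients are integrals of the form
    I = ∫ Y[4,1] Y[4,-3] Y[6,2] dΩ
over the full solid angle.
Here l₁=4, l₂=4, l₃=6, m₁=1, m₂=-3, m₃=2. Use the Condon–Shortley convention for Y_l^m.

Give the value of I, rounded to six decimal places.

-0.165283

m-sum 0 ✓  L=14 even ✓  0≤6≤8 ✓
Π(2lᵢ+1) = 9×9×13 = 1053
triangle coeff Δ(4,4,6) = 1/1261260
Σ_t [0,2]: t=0:+1/4608 t=1:−1/1296 t=2:+1/4608 = -7/20736
(3j)²=20/1287 [(4 4 6; 0 0 0)], sign=-1
Σ_t [0,1]: t=0:+1/8640 t=1:−1/34560 = 1/11520
(3j)²=3/143 [(4 4 6; 1 -3 2)], sign=+1
⇒ 4πI² = 540/1573
I = (-1)√(540/1573/(4π)) = -0.16528277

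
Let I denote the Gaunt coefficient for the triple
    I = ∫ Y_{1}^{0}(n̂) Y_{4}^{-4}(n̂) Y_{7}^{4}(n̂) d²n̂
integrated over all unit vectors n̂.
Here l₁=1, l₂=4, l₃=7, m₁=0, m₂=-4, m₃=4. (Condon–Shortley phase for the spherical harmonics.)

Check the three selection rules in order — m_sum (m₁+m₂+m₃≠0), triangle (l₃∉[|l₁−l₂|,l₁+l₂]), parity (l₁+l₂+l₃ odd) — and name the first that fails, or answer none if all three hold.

triangle

m₁+m₂+m₃ = 0 − 4 + 4 = 0  ✓
triangle: |1−4|=3 ≤ l₃=7 ≤ 1+4=5  ✗
parity: l₁+l₂+l₃ = 12 is even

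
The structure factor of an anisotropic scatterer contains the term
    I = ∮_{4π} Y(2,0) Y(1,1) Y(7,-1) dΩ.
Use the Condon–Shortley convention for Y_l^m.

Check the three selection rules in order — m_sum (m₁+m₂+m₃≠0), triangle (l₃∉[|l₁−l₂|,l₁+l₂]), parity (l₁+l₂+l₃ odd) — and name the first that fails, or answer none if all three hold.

triangle

azimuthal sum: 0 + 1 − 1 = 0  ✓
1 ≤ 7 ≤ 3 (triangle on l)  ✗
L = 2 + 1 + 7 = 10 (even)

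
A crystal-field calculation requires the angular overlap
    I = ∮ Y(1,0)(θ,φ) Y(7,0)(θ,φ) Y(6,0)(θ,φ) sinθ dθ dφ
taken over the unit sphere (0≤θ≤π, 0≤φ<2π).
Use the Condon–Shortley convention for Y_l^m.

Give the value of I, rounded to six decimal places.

Checks pass: Σm=0; 14 even; l₃=6∈[6,8].
(2·1+1)(2·7+1)(2·6+1) = 585
Δ: 2! 0! 12! / 15! → 1/1365
sum: t=1:−1/518400 = -1/518400
3j²(1 7 6; 0 0 0) = Δ·Π!·Σ² = 7/195  (sign -1)
(m-triple is (0,0,0) — same symbol as above.)
combine: 4πI² = 585·7/195·7/195 = 49/65
take √, sign +1: I = 0.24492687

0.244927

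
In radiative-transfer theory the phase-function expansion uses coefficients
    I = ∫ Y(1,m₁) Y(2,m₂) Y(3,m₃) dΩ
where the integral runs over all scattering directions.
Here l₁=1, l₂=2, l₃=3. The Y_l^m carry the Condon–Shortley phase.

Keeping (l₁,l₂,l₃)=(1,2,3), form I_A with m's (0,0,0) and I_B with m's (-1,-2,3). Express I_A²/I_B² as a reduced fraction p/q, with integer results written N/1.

Shared (l₁,l₂,l₃)=(1,2,3): N and (l;000)² cancel in I_A²/I_B².
A: Δ = 0!·2!·4!/7! = 1/105; Racah Σ t=0..0: t=0:+1/4 = 1/4; ⇒ 3j(1 2 3; 0 0 0)² = 3/35, sgn -1
B: Δ = 0!·2!·4!/7! = 1/105; Racah Σ t=0..0: t=0:+1/48 = 1/48; ⇒ 3j(1 2 3; -1 -2 3)² = 1/7, sgn +1
I_A²/I_B² = (3/35)/(1/7) = 3/5

3/5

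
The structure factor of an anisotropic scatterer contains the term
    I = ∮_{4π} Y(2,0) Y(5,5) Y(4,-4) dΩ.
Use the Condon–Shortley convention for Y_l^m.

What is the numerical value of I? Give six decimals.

m-sum = 0 + 5 − 4 = 1 ≠ 0 ⇒ I = 0

0.000000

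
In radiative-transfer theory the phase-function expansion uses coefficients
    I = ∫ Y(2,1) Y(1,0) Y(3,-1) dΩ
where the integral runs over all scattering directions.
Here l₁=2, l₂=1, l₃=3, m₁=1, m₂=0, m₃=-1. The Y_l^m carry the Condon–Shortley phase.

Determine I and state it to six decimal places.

Checks pass: Σm=0; 6 even; l₃=3∈[1,3].
(2·2+1)(2·1+1)(2·3+1) = 105
Δ: 0! 4! 2! / 7! → 1/105
sum: t=0:+1/4 = 1/4
3j²(2 1 3; 0 0 0) = Δ·Π!·Σ² = 3/35  (sign -1)
sum: t=0:+1/6 = 1/6
3j²(2 1 3; 1 0 -1) = Δ·Π!·Σ² = 8/105  (sign +1)
combine: 4πI² = 105·3/35·8/105 = 24/35
take √, sign -1: I = -0.23359668

-0.233597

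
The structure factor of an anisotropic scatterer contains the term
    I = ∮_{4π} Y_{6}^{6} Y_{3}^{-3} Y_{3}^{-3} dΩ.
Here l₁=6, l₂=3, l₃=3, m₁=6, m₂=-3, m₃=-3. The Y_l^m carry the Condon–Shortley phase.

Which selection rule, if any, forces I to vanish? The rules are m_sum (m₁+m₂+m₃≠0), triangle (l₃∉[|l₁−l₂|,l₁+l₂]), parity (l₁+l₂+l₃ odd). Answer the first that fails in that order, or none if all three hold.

azimuthal sum: 6 − 3 − 3 = 0  ✓
3 ≤ 3 ≤ 9 (triangle on l)  ✓
L = 6 + 3 + 3 = 12 (even)  ✓

none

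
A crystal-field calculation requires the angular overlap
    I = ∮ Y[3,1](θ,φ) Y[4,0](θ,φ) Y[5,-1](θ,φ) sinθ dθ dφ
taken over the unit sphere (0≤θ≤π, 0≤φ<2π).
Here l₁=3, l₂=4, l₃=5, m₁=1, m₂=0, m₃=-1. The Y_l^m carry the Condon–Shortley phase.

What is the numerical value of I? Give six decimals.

m-sum 0 ✓  L=12 even ✓  1≤5≤7 ✓
Π(2lᵢ+1) = 7×9×11 = 693
triangle coeff Δ(3,4,5) = 1/180180
Σ_t [0,2]: t=0:+1/576 t=1:−1/144 t=2:+1/576 = -1/288
(3j)²=20/1001 [(3 4 5; 0 0 0)], sign=+1
Σ_t [0,2]: t=0:+1/384 t=1:−1/216 t=2:+1/2304 = -11/6912
(3j)²=11/1638 [(3 4 5; 1 0 -1)], sign=-1
⇒ 4πI² = 110/1183
I = (-1)√(110/1183/(4π)) = -0.08601992

-0.086020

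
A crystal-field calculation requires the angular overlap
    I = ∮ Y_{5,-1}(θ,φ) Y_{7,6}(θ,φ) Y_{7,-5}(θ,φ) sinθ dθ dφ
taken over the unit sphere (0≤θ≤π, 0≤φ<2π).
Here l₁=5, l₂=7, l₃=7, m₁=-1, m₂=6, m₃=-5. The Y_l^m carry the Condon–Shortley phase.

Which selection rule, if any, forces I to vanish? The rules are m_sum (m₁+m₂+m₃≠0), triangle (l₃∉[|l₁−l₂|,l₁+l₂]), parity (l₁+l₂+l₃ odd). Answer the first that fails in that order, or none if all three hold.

parity

azimuthal sum: -1 + 6 − 5 = 0  ✓
2 ≤ 7 ≤ 12 (triangle on l)  ✓
L = 5 + 7 + 7 = 19 (odd)  ✗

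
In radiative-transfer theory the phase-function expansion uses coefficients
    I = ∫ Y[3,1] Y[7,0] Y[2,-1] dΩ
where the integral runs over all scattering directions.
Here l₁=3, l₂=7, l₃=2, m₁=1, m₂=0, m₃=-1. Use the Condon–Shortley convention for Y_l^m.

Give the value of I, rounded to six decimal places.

0.000000

triangle: need 4≤l₃≤10, have 2; I=0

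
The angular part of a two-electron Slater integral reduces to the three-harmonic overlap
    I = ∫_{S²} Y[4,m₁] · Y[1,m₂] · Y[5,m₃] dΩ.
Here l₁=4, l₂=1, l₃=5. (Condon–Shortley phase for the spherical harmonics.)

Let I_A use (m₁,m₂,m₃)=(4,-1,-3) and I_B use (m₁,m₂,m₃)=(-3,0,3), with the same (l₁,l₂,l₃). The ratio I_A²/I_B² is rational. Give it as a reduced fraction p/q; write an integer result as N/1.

1/16

Same 4,1,5: normalisation and zero-m 3j drop out of the ratio.
A: Δ: 0! 8! 2! / 11! → 1/495; sum: t=0:+1/80640 = 1/80640; 3j²(4 1 5; 4 -1 -3) = Δ·Π!·Σ² = 1/495  (sign +1)
B: Δ: 0! 8! 2! / 11! → 1/495; sum: t=0:+1/5040 = 1/5040; 3j²(4 1 5; -3 0 3) = Δ·Π!·Σ² = 16/495  (sign +1)
I_A²/I_B² = (1/495)/(16/495) = 1/16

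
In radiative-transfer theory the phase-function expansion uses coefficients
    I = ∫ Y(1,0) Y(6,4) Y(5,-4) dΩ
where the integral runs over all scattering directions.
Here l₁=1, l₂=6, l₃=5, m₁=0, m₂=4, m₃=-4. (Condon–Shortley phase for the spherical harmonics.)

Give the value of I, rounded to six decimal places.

Rules hold: Σm=0, L=12 even, 5≤5≤7.
N = 3·13·11 = 429
Δ = 2!·0!·10!/13! = 1/858
Racah Σ t=1..1: t=1:−1/14400 = -1/14400
⇒ 3j(1 6 5; 0 0 0)² = 6/143, sgn +1
Racah Σ t=1..1: t=1:−1/362880 = -1/362880
⇒ 3j(1 6 5; 0 4 -4)² = 10/429, sgn +1
4πI² = N·(3j₀)²·(3jₘ)² = 60/143
I = +1·√(0.41958/4π) = 0.18272698

0.182727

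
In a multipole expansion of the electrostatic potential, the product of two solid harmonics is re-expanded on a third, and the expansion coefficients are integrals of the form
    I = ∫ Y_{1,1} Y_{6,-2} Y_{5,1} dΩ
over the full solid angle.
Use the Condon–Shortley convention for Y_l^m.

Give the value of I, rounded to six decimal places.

0.216205

m-sum 0 ✓  L=12 even ✓  5≤5≤7 ✓
Π(2lᵢ+1) = 3×13×11 = 429
triangle coeff Δ(1,6,5) = 1/858
Σ_t [1,1]: t=1:−1/14400 = -1/14400
(3j)²=6/143 [(1 6 5; 0 0 0)], sign=+1
Σ_t [0,0]: t=0:+1/34560 = 1/34560
(3j)²=14/429 [(1 6 5; 1 -2 1)], sign=+1
⇒ 4πI² = 84/143
I = (+1)√(84/143/(4π)) = 0.21620548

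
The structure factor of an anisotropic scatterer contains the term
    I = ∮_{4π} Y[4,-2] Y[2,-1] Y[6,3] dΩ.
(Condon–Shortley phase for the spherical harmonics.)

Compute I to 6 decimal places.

-0.252474

Checks pass: Σm=0; 12 even; l₃=6∈[2,6].
(2·4+1)(2·2+1)(2·6+1) = 585
Δ: 0! 8! 4! / 13! → 1/6435
sum: t=0:+1/2304 = 1/2304
3j²(4 2 6; 0 0 0) = Δ·Π!·Σ² = 5/143  (sign +1)
sum: t=0:+1/8640 = 1/8640
3j²(4 2 6; -2 -1 3) = Δ·Π!·Σ² = 28/715  (sign -1)
combine: 4πI² = 585·5/143·28/715 = 1260/1573
take √, sign -1: I = -0.25247360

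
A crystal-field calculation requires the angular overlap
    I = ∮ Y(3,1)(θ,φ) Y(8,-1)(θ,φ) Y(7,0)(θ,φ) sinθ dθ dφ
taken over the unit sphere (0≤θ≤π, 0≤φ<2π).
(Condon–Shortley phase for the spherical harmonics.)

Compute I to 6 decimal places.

m-sum 0 ✓  L=18 even ✓  5≤7≤11 ✓
Π(2lᵢ+1) = 7×17×15 = 1785
triangle coeff Δ(3,8,7) = 1/5290740
Σ_t [1,3]: t=1:−1/7257600 t=2:+1/2073600 t=3:−1/7257600 = 1/4838400
(3j)²=252/20995 [(3 8 7; 0 0 0)], sign=-1
Σ_t [0,2]: t=0:+1/29030400 t=1:−1/3110400 t=2:+1/4838400 = -1/12441600
(3j)²=343/125970 [(3 8 7; 1 -1 0)], sign=+1
⇒ 4πI² = 302526/5185765
I = (-1)√(302526/5185765/(4π)) = -0.06813496

-0.068135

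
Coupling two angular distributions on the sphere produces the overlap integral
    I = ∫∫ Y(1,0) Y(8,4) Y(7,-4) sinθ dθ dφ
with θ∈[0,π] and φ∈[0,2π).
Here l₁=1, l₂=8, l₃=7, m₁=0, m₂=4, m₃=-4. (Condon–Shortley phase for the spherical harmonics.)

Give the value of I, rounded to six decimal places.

0.211986

Checks pass: Σm=0; 16 even; l₃=7∈[7,9].
(2·1+1)(2·8+1)(2·7+1) = 765
Δ: 2! 0! 14! / 17! → 1/2040
sum: t=1:−1/25401600 = -1/25401600
3j²(1 8 7; 0 0 0) = Δ·Π!·Σ² = 8/255  (sign +1)
sum: t=1:−1/239500800 = -1/239500800
3j²(1 8 7; 0 4 -4) = Δ·Π!·Σ² = 2/85  (sign +1)
combine: 4πI² = 765·8/255·2/85 = 48/85
take √, sign +1: I = 0.21198553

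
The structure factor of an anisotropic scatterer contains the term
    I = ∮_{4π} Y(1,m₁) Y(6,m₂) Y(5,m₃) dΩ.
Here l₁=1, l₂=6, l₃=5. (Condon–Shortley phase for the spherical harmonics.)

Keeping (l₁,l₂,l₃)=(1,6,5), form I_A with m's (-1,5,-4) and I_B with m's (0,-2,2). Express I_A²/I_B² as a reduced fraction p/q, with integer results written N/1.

Same 1,6,5: normalisation and zero-m 3j drop out of the ratio.
A: Δ: 2! 0! 10! / 13! → 1/858; sum: t=2:+1/725760 = 1/725760; 3j²(1 6 5; -1 5 -4) = Δ·Π!·Σ² = 5/78  (sign -1)
B: Δ: 2! 0! 10! / 13! → 1/858; sum: t=1:−1/30240 = -1/30240; 3j²(1 6 5; 0 -2 2) = Δ·Π!·Σ² = 16/429  (sign +1)
I_A²/I_B² = (5/78)/(16/429) = 55/32

55/32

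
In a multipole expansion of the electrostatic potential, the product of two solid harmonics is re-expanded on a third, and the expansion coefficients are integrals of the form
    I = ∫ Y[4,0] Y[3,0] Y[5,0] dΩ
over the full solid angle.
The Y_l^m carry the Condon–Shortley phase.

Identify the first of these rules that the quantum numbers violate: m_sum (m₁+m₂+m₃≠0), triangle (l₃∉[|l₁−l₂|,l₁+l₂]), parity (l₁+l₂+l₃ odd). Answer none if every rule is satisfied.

none

azimuthal sum: 0 + 0 + 0 = 0  ✓
1 ≤ 5 ≤ 7 (triangle on l)  ✓
L = 4 + 3 + 5 = 12 (even)  ✓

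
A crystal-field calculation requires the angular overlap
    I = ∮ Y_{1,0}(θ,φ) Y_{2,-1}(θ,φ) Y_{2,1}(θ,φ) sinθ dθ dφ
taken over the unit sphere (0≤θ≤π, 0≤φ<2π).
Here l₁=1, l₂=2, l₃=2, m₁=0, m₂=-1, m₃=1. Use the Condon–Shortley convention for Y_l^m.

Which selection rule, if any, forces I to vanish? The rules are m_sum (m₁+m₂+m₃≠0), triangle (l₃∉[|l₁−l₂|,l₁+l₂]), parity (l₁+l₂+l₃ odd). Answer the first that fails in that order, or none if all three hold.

parity

azimuthal sum: 0 − 1 + 1 = 0  ✓
1 ≤ 2 ≤ 3 (triangle on l)  ✓
L = 1 + 2 + 2 = 5 (odd)  ✗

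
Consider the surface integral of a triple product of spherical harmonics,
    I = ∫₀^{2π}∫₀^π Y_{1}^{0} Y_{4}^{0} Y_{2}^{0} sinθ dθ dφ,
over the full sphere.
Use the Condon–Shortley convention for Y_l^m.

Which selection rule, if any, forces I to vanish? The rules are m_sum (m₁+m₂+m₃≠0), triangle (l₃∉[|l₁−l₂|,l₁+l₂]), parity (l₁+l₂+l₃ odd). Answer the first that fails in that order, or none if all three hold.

azimuthal sum: 0 + 0 + 0 = 0  ✓
3 ≤ 2 ≤ 5 (triangle on l)  ✗
L = 1 + 4 + 2 = 7 (odd)

triangle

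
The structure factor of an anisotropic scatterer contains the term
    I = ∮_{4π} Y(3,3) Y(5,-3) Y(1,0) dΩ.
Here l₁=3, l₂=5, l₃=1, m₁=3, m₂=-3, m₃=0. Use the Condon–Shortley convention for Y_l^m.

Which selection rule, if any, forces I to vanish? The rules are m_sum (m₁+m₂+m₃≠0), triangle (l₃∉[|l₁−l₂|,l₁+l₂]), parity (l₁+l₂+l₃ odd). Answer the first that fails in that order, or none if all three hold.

m₁+m₂+m₃ = 3 − 3 + 0 = 0  ✓
triangle: |3−5|=2 ≤ l₃=1 ≤ 3+5=8  ✗
parity: l₁+l₂+l₃ = 9 is odd

triangle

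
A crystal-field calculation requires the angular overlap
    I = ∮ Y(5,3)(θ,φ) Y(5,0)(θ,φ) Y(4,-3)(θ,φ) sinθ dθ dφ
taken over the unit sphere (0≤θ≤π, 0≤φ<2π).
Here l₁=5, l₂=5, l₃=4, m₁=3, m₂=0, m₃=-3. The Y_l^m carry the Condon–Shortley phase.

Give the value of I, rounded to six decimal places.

Rules hold: Σm=0, L=14 even, 0≤4≤10.
N = 11·11·9 = 1089
Δ = 6!·4!·4!/15! = 1/3153150
Racah Σ t=1..5: t=1:−1/69120 t=2:+1/1728 t=3:−1/576 t=4:+1/1728 t=5:−1/69120 = -7/11520
⇒ 3j(5 5 4; 0 0 0)² = 2/143, sgn -1
Racah Σ t=1..2: t=1:−1/17280 t=2:+1/6912 = 1/11520
⇒ 3j(5 5 4; 3 0 -3)² = 2/143, sgn -1
4πI² = N·(3j₀)²·(3jₘ)² = 36/169
I = +1·√(0.213018/4π) = 0.13019760

0.130198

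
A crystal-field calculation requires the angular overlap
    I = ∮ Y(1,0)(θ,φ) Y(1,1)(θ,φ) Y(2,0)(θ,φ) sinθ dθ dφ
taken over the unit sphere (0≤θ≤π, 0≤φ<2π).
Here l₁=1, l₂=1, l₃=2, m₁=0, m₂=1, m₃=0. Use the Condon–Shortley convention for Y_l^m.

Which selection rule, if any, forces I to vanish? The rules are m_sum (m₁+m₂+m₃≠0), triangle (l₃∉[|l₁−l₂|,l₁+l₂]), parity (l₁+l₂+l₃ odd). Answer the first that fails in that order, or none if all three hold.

m_sum

Σmᵢ = 1  ✗
l₃∈[|l₁−l₂|,l₁+l₂]=[0,2], have l₃=2
Σlᵢ = 4 ⇒ even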